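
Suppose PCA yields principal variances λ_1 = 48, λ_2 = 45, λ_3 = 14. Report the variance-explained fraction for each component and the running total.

Step 1 — total variance = trace(Sigma) = Σ λ_i = 48 + 45 + 14 = 107.

Step 2 — fraction explained by component i = λ_i / Σ λ:
  PC1: 48/107 = 0.4486
  PC2: 45/107 = 0.4206
  PC3: 14/107 = 0.1308

Step 3 — cumulative fraction after k components = (λ_1 + ... + λ_k) / Σ λ:
  k = 1: 48/107 = 0.4486
  k = 2: (48 + 45)/107 = 93/107 = 0.8692
  k = 3: (48 + 45 + 14)/107 = 107/107 = 1

Summary (fraction, with percent):

explained: PC1 0.4486 (44.86%), PC2 0.4206 (42.06%), PC3 0.1308 (13.08%);  cumulative: 0.4486, 0.8692, 1


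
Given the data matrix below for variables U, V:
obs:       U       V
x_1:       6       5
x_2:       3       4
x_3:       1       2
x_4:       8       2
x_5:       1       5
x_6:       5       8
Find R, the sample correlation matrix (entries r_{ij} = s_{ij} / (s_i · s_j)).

Step 1 — column means:
  mean(U) = (6 + 3 + 1 + 8 + 1 + 5) / 6 = 24/6 = 4
  mean(V) = (5 + 4 + 2 + 2 + 5 + 8) / 6 = 26/6 = 4.3333

Step 2 — sample variances and covariances s[i,j] = (1/(n-1)) · Σ_k (x_{k,i} - mean_i) · (x_{k,j} - mean_j), with n-1 = 5:
  s[U,U] = ((2)·(2) + (-1)·(-1) + (-3)·(-3) + (4)·(4) + (-3)·(-3) + (1)·(1)) / 5 = 40/5 = 8
  s[U,V] = ((2)·(0.6667) + (-1)·(-0.3333) + (-3)·(-2.3333) + (4)·(-2.3333) + (-3)·(0.6667) + (1)·(3.6667)) / 5 = 1/5 = 0.2
  s[V,V] = ((0.6667)·(0.6667) + (-0.3333)·(-0.3333) + (-2.3333)·(-2.3333) + (-2.3333)·(-2.3333) + (0.6667)·(0.6667) + (3.6667)·(3.6667)) / 5 = 25.3333/5 = 5.0667
  Sample standard deviations s_i = √(s[i,i]):
  s(U) = √(8) = 2.8284
  s(V) = √(5.0667) = 2.2509

Step 3 — r_{ij} = s_{ij} / (s_i · s_j):
  r[U,U] = 1 (diagonal).
  r[U,V] = 0.2 / (2.8284 · 2.2509) = 0.2 / 6.3666 = 0.0314
  r[V,V] = 1 (diagonal).

R is symmetric with unit diagonal. Assembling:

R = [[1, 0.0314],
 [0.0314, 1]]


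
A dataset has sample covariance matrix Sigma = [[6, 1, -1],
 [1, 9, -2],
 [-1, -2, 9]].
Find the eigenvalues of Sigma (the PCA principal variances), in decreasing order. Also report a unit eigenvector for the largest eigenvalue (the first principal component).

Step 1 — characteristic polynomial p(λ) = det(λI - Sigma) = λ³ - tr·λ² + c_1·λ - det, where tr = trace, c_1 = sum of the principal 2×2 minors, det = det(Sigma):
  tr = 6 + 9 + 9 = 24,
  c_1 = (6·9 - (1)²) + (6·9 - (-1)²) + (9·9 - (-2)²) = 53 + 53 + 77 = 183,
  det = 6·(9·9 - (-2)²) - (1)·((1)·9 - (-2)·(-1)) + (-1)·((1)·(-2) - 9·(-1)) = 6·(77) - (1)·(7) + (-1)·(7) = 448.
  So p(λ) = λ³ - 24λ² + 183λ - 448.
Step 2 — look for an integer root (rational root theorem: any rational root is an integer divisor of 448). Testing λ = 7:
  p(7) = 343 - 1176 + 1281 - 448 = 0  ✓
  Dividing out (λ - 7): p(λ) = (λ - 7)(λ² - 17λ + 64).
Step 3 — remaining eigenvalues from the quadratic λ² - 17λ + 64 = 0:
  Δ = 17² - 4·64 = 289 - 256 = 33,  λ = (17 ± √33)/2 = (17 ± 5.7446)/2 ≈ 11.3723 or 5.6277.
  Sorted: λ_1 = 11.3723,  λ_2 = 7,  λ_3 = 5.6277  (check: sum = 24 = tr ✓).

Step 4 — unit eigenvector for λ_1 ≈ 11.3723: v spans the null space of (Sigma - λ_1 I), whose rows are
  r_1 = (-5.3723, 1, -1),  r_2 = (1, -2.3723, -2),  r_3 = (-1, -2, -2.3723).
  v is orthogonal to every row, so take v ∝ r_1 × r_2 = ((1)·(-2) - (-1)·(-2.3723), (-1)·(1) - (-5.3723)·(-2), (-5.3723)·(-2.3723) - (1)·(1)) ≈ (-4.3723, -11.7446, 11.7446).
  Rescale (multiply by -1 so the first nonzero entry is positive): u = (4.3723, 11.7446, -11.7446).
  ||u|| = √((4.3723)² + (11.7446)² + (-11.7446)²) = √(294.9863) ≈ 17.1752,  v_1 = u/||u|| ≈ (0.2546, 0.6838, -0.6838) (||v_1|| = 1).

λ_1 = 11.3723,  λ_2 = 7,  λ_3 = 5.6277;  v_1 ≈ (0.2546, 0.6838, -0.6838)


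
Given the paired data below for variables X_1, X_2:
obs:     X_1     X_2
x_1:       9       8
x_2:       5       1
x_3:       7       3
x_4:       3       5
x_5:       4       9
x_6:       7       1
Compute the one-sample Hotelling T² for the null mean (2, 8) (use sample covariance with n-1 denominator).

Step 1 — sample mean vector:
  mean(X_1) = (9 + 5 + 7 + 3 + 4 + 7) / 6 = 35/6 = 5.8333
  mean(X_2) = (8 + 1 + 3 + 5 + 9 + 1) / 6 = 27/6 = 4.5
  x̄ = (5.8333, 4.5),  deviation x̄ - mu_0 = (5.8333, 4.5) - (2, 8) = (3.8333, -3.5).

Step 2 — sample covariance matrix, S[i,j] = (1/(n-1)) · Σ_k (x_{k,i} - mean_i) · (x_{k,j} - mean_j), divisor n-1 = 5:
  S[X_1,X_1] = ((3.1667)·(3.1667) + (-0.8333)·(-0.8333) + (1.1667)·(1.1667) + (-2.8333)·(-2.8333) + (-1.8333)·(-1.8333) + (1.1667)·(1.1667)) / 5 = 24.8333/5 = 4.9667
  S[X_1,X_2] = ((3.1667)·(3.5) + (-0.8333)·(-3.5) + (1.1667)·(-1.5) + (-2.8333)·(0.5) + (-1.8333)·(4.5) + (1.1667)·(-3.5)) / 5 = -1.5/5 = -0.3
  S[X_2,X_2] = ((3.5)·(3.5) + (-3.5)·(-3.5) + (-1.5)·(-1.5) + (0.5)·(0.5) + (4.5)·(4.5) + (-3.5)·(-3.5)) / 5 = 59.5/5 = 11.9
  S = [[4.9667, -0.3],
 [-0.3, 11.9]].

Step 3 — invert S. det(S) = 4.9667·11.9 - (-0.3)² = 59.0133.
  S^{-1} = (1/det) · [[d, -b], [-b, a]] = [[0.2016, 0.0051],
 [0.0051, 0.0842]].

Step 4 — quadratic form (x̄ - mu_0)^T · S^{-1} · (x̄ - mu_0):
  S^{-1} · (x̄ - mu_0) = (0.7552, -0.2751),
  (x̄ - mu_0)^T · [...] = (3.8333)·(0.7552) + (-3.5)·(-0.2751) = 3.8577.

Step 5 — scale by n: T² = 6 · 3.8577 = 23.1462.

T² ≈ 23.1462


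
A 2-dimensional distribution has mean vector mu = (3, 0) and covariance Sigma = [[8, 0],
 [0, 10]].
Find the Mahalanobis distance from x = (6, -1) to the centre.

Step 1 — centre the observation: (x - mu) = (3, -1).

Step 2 — invert Sigma. det(Sigma) = 8·10 - (0)² = 80.
  Sigma^{-1} = (1/det) · [[d, -b], [-b, a]] = [[0.125, 0],
 [0, 0.1]].

Step 3 — form the quadratic (x - mu)^T · Sigma^{-1} · (x - mu):
  Sigma^{-1} · (x - mu) = (0.375, -0.1).
  (x - mu)^T · [Sigma^{-1} · (x - mu)] = (3)·(0.375) + (-1)·(-0.1) = 1.225.

Step 4 — take square root: d = √(1.225) ≈ 1.1068.

d(x, mu) = √(1.225) ≈ 1.1068


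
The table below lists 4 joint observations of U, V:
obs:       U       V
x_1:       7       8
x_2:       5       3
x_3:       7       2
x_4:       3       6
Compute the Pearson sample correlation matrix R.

Step 1 — column means:
  mean(U) = (7 + 5 + 7 + 3) / 4 = 22/4 = 5.5
  mean(V) = (8 + 3 + 2 + 6) / 4 = 19/4 = 4.75

Step 2 — sample variances and covariances s[i,j] = (1/(n-1)) · Σ_k (x_{k,i} - mean_i) · (x_{k,j} - mean_j), with n-1 = 3:
  s[U,U] = ((1.5)·(1.5) + (-0.5)·(-0.5) + (1.5)·(1.5) + (-2.5)·(-2.5)) / 3 = 11/3 = 3.6667
  s[U,V] = ((1.5)·(3.25) + (-0.5)·(-1.75) + (1.5)·(-2.75) + (-2.5)·(1.25)) / 3 = -1.5/3 = -0.5
  s[V,V] = ((3.25)·(3.25) + (-1.75)·(-1.75) + (-2.75)·(-2.75) + (1.25)·(1.25)) / 3 = 22.75/3 = 7.5833
  Sample standard deviations s_i = √(s[i,i]):
  s(U) = √(3.6667) = 1.9149
  s(V) = √(7.5833) = 2.7538

Step 3 — r_{ij} = s_{ij} / (s_i · s_j):
  r[U,U] = 1 (diagonal).
  r[U,V] = -0.5 / (1.9149 · 2.7538) = -0.5 / 5.2731 = -0.0948
  r[V,V] = 1 (diagonal).

R is symmetric with unit diagonal. Assembling:

R = [[1, -0.0948],
 [-0.0948, 1]]


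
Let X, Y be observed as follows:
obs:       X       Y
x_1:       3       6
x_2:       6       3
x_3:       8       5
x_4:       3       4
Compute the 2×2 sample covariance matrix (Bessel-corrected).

Step 1 — column means:
  mean(X) = (3 + 6 + 8 + 3) / 4 = 20/4 = 5
  mean(Y) = (6 + 3 + 5 + 4) / 4 = 18/4 = 4.5

Step 2 — sample covariance S[i,j] = (1/(n-1)) · Σ_k (x_{k,i} - mean_i) · (x_{k,j} - mean_j), with n-1 = 3.
  S[X,X] = ((-2)·(-2) + (1)·(1) + (3)·(3) + (-2)·(-2)) / 3 = 18/3 = 6
  S[X,Y] = ((-2)·(1.5) + (1)·(-1.5) + (3)·(0.5) + (-2)·(-0.5)) / 3 = -2/3 = -0.6667
  S[Y,Y] = ((1.5)·(1.5) + (-1.5)·(-1.5) + (0.5)·(0.5) + (-0.5)·(-0.5)) / 3 = 5/3 = 1.6667

S is symmetric (S[j,i] = S[i,j]). Assembling:

S = [[6, -0.6667],
 [-0.6667, 1.6667]]


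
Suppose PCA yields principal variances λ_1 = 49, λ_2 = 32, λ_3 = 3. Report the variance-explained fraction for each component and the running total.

Step 1 — total variance = trace(Sigma) = Σ λ_i = 49 + 32 + 3 = 84.

Step 2 — fraction explained by component i = λ_i / Σ λ:
  PC1: 49/84 = 0.5833
  PC2: 32/84 = 0.381
  PC3: 3/84 = 0.0357

Step 3 — cumulative fraction after k components = (λ_1 + ... + λ_k) / Σ λ:
  k = 1: 49/84 = 0.5833
  k = 2: (49 + 32)/84 = 81/84 = 0.9643
  k = 3: (49 + 32 + 3)/84 = 84/84 = 1

Summary (fraction, with percent):

explained: PC1 0.5833 (58.33%), PC2 0.381 (38.1%), PC3 0.0357 (3.57%);  cumulative: 0.5833, 0.9643, 1


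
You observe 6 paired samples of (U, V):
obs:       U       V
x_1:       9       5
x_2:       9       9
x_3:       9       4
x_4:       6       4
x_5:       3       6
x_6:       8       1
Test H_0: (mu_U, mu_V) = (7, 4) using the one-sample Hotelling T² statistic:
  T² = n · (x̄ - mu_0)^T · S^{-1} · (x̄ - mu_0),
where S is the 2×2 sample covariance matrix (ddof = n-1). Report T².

Step 1 — sample mean vector:
  mean(U) = (9 + 9 + 9 + 6 + 3 + 8) / 6 = 44/6 = 7.3333
  mean(V) = (5 + 9 + 4 + 4 + 6 + 1) / 6 = 29/6 = 4.8333
  x̄ = (7.3333, 4.8333),  deviation x̄ - mu_0 = (7.3333, 4.8333) - (7, 4) = (0.3333, 0.8333).

Step 2 — sample covariance matrix, S[i,j] = (1/(n-1)) · Σ_k (x_{k,i} - mean_i) · (x_{k,j} - mean_j), divisor n-1 = 5:
  S[U,U] = ((1.6667)·(1.6667) + (1.6667)·(1.6667) + (1.6667)·(1.6667) + (-1.3333)·(-1.3333) + (-4.3333)·(-4.3333) + (0.6667)·(0.6667)) / 5 = 29.3333/5 = 5.8667
  S[U,V] = ((1.6667)·(0.1667) + (1.6667)·(4.1667) + (1.6667)·(-0.8333) + (-1.3333)·(-0.8333) + (-4.3333)·(1.1667) + (0.6667)·(-3.8333)) / 5 = -0.6667/5 = -0.1333
  S[V,V] = ((0.1667)·(0.1667) + (4.1667)·(4.1667) + (-0.8333)·(-0.8333) + (-0.8333)·(-0.8333) + (1.1667)·(1.1667) + (-3.8333)·(-3.8333)) / 5 = 34.8333/5 = 6.9667
  S = [[5.8667, -0.1333],
 [-0.1333, 6.9667]].

Step 3 — invert S. det(S) = 5.8667·6.9667 - (-0.1333)² = 40.8533.
  S^{-1} = (1/det) · [[d, -b], [-b, a]] = [[0.1705, 0.0033],
 [0.0033, 0.1436]].

Step 4 — quadratic form (x̄ - mu_0)^T · S^{-1} · (x̄ - mu_0):
  S^{-1} · (x̄ - mu_0) = (0.0596, 0.1208),
  (x̄ - mu_0)^T · [...] = (0.3333)·(0.0596) + (0.8333)·(0.1208) = 0.1205.

Step 5 — scale by n: T² = 6 · 0.1205 = 0.7229.

T² ≈ 0.7229


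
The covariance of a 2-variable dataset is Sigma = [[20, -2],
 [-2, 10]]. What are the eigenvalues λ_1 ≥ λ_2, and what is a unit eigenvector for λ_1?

Step 1 — characteristic polynomial of 2×2 Sigma:
  det(Sigma - λI) = λ² - trace · λ + det = 0.
  trace = 20 + 10 = 30, det = 20·10 - (-2)² = 196.
Step 2 — discriminant:
  Δ = trace² - 4·det = 900 - 784 = 116.
Step 3 — eigenvalues:
  λ = (trace ± √Δ)/2 = (30 ± 10.7703)/2,
  λ_1 = 20.3852,  λ_2 = 9.6148.

Step 4 — unit eigenvector for λ_1: solve (Sigma - λ_1 I)v = 0. First row:
  (20 - 20.3852)·v_x + (-2)·v_y = 0, i.e. (-0.3852)·v_x + (-2)·v_y = 0,
  so v ∝ (b, λ_1 - a) = (-2, 0.3852); multiply by -1 so the first entry is positive: u = (2, -0.3852).
  ||u|| = √((2)² + (-0.3852)²) = √(4.1484) ≈ 2.0368,
  v_1 = u/||u|| ≈ (0.982, -0.1891) (||v_1|| = 1).

λ_1 = 20.3852,  λ_2 = 9.6148;  v_1 ≈ (0.982, -0.1891)


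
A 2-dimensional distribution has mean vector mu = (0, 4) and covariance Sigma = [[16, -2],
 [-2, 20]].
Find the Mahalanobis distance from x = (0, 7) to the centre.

Step 1 — centre the observation: (x - mu) = (0, 3).

Step 2 — invert Sigma. det(Sigma) = 16·20 - (-2)² = 316.
  Sigma^{-1} = (1/det) · [[d, -b], [-b, a]] = [[0.0633, 0.0063],
 [0.0063, 0.0506]].

Step 3 — form the quadratic (x - mu)^T · Sigma^{-1} · (x - mu):
  Sigma^{-1} · (x - mu) = (0.019, 0.1519).
  (x - mu)^T · [Sigma^{-1} · (x - mu)] = (0)·(0.019) + (3)·(0.1519) = 0.4557.

Step 4 — take square root: d = √(0.4557) ≈ 0.6751.

d(x, mu) = √(0.4557) ≈ 0.6751


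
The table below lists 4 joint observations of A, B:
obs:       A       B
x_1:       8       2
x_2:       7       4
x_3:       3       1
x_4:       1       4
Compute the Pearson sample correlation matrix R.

Step 1 — column means:
  mean(A) = (8 + 7 + 3 + 1) / 4 = 19/4 = 4.75
  mean(B) = (2 + 4 + 1 + 4) / 4 = 11/4 = 2.75

Step 2 — sample variances and covariances s[i,j] = (1/(n-1)) · Σ_k (x_{k,i} - mean_i) · (x_{k,j} - mean_j), with n-1 = 3:
  s[A,A] = ((3.25)·(3.25) + (2.25)·(2.25) + (-1.75)·(-1.75) + (-3.75)·(-3.75)) / 3 = 32.75/3 = 10.9167
  s[A,B] = ((3.25)·(-0.75) + (2.25)·(1.25) + (-1.75)·(-1.75) + (-3.75)·(1.25)) / 3 = -1.25/3 = -0.4167
  s[B,B] = ((-0.75)·(-0.75) + (1.25)·(1.25) + (-1.75)·(-1.75) + (1.25)·(1.25)) / 3 = 6.75/3 = 2.25
  Sample standard deviations s_i = √(s[i,i]):
  s(A) = √(10.9167) = 3.304
  s(B) = √(2.25) = 1.5

Step 3 — r_{ij} = s_{ij} / (s_i · s_j):
  r[A,A] = 1 (diagonal).
  r[A,B] = -0.4167 / (3.304 · 1.5) = -0.4167 / 4.9561 = -0.0841
  r[B,B] = 1 (diagonal).

R is symmetric with unit diagonal. Assembling:

R = [[1, -0.0841],
 [-0.0841, 1]]


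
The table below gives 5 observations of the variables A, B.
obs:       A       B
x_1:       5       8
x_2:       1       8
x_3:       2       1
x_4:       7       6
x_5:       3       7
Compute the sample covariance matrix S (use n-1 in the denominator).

Step 1 — column means:
  mean(A) = (5 + 1 + 2 + 7 + 3) / 5 = 18/5 = 3.6
  mean(B) = (8 + 8 + 1 + 6 + 7) / 5 = 30/5 = 6

Step 2 — sample covariance S[i,j] = (1/(n-1)) · Σ_k (x_{k,i} - mean_i) · (x_{k,j} - mean_j), with n-1 = 4.
  S[A,A] = ((1.4)·(1.4) + (-2.6)·(-2.6) + (-1.6)·(-1.6) + (3.4)·(3.4) + (-0.6)·(-0.6)) / 4 = 23.2/4 = 5.8
  S[A,B] = ((1.4)·(2) + (-2.6)·(2) + (-1.6)·(-5) + (3.4)·(0) + (-0.6)·(1)) / 4 = 5/4 = 1.25
  S[B,B] = ((2)·(2) + (2)·(2) + (-5)·(-5) + (0)·(0) + (1)·(1)) / 4 = 34/4 = 8.5

S is symmetric (S[j,i] = S[i,j]). Assembling:

S = [[5.8, 1.25],
 [1.25, 8.5]]


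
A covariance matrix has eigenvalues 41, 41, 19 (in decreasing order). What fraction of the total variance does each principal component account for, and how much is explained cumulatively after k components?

Step 1 — total variance = trace(Sigma) = Σ λ_i = 41 + 41 + 19 = 101.

Step 2 — fraction explained by component i = λ_i / Σ λ:
  PC1: 41/101 = 0.4059
  PC2: 41/101 = 0.4059
  PC3: 19/101 = 0.1881

Step 3 — cumulative fraction after k components = (λ_1 + ... + λ_k) / Σ λ:
  k = 1: 41/101 = 0.4059
  k = 2: (41 + 41)/101 = 82/101 = 0.8119
  k = 3: (41 + 41 + 19)/101 = 101/101 = 1

Summary (fraction, with percent):

explained: PC1 0.4059 (40.59%), PC2 0.4059 (40.59%), PC3 0.1881 (18.81%);  cumulative: 0.4059, 0.8119, 1


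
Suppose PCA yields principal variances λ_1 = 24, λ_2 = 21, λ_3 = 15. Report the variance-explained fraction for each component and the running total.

Step 1 — total variance = trace(Sigma) = Σ λ_i = 24 + 21 + 15 = 60.

Step 2 — fraction explained by component i = λ_i / Σ λ:
  PC1: 24/60 = 0.4
  PC2: 21/60 = 0.35
  PC3: 15/60 = 0.25

Step 3 — cumulative fraction after k components = (λ_1 + ... + λ_k) / Σ λ:
  k = 1: 24/60 = 0.4
  k = 2: (24 + 21)/60 = 45/60 = 0.75
  k = 3: (24 + 21 + 15)/60 = 60/60 = 1

Summary (fraction, with percent):

explained: PC1 0.4 (40%), PC2 0.35 (35%), PC3 0.25 (25%);  cumulative: 0.4, 0.75, 1


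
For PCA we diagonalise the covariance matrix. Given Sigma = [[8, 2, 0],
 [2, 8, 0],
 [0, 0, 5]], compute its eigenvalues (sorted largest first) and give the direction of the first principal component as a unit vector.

Step 1 — characteristic polynomial p(λ) = det(λI - Sigma) = λ³ - tr·λ² + c_1·λ - det, where tr = trace, c_1 = sum of the principal 2×2 minors, det = det(Sigma):
  tr = 8 + 8 + 5 = 21,
  c_1 = (8·8 - (2)²) + (8·5 - (0)²) + (8·5 - (0)²) = 60 + 40 + 40 = 140,
  det = 8·(8·5 - (0)²) - (2)·((2)·5 - (0)·(0)) + (0)·((2)·(0) - 8·(0)) = 8·(40) - (2)·(10) + (0)·(0) = 300.
  So p(λ) = λ³ - 21λ² + 140λ - 300.
Step 2 — look for an integer root (rational root theorem: any rational root is an integer divisor of 300). Testing λ = 5:
  p(5) = 125 - 525 + 700 - 300 = 0  ✓
  Dividing out (λ - 5): p(λ) = (λ - 5)(λ² - 16λ + 60).
Step 3 — remaining eigenvalues from the quadratic λ² - 16λ + 60 = 0:
  Δ = 16² - 4·60 = 256 - 240 = 16,  λ = (16 ± √16)/2 = (16 ± 4)/2 = 10 or 6.
  Sorted: λ_1 = 10,  λ_2 = 6,  λ_3 = 5  (check: sum = 21 = tr ✓).

Step 4 — unit eigenvector for λ_1 = 10: v spans the null space of (Sigma - λ_1 I), whose rows are
  r_1 = (-2, 2, 0),  r_2 = (2, -2, 0),  r_3 = (0, 0, -5).
  v is orthogonal to every row, so take v ∝ r_1 × r_3 = ((2)·(-5) - (0)·(0), (0)·(0) - (-2)·(-5), (-2)·(0) - (2)·(0)) = (-10, -10, 0).
  Rescale (divide by 10; multiply by -1 so the first nonzero entry is positive): u = (1, 1, 0).
  ||u|| = √((1)² + (1)² + (0)²) = √(2) ≈ 1.4142,  v_1 = u/||u|| ≈ (0.7071, 0.7071, 0) (||v_1|| = 1).

λ_1 = 10,  λ_2 = 6,  λ_3 = 5;  v_1 ≈ (0.7071, 0.7071, 0)


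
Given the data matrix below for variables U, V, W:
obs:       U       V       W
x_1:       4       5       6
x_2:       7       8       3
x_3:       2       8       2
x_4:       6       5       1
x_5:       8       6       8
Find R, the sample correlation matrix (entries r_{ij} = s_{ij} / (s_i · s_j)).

Step 1 — column means:
  mean(U) = (4 + 7 + 2 + 6 + 8) / 5 = 27/5 = 5.4
  mean(V) = (5 + 8 + 8 + 5 + 6) / 5 = 32/5 = 6.4
  mean(W) = (6 + 3 + 2 + 1 + 8) / 5 = 20/5 = 4

Step 2 — sample variances and covariances s[i,j] = (1/(n-1)) · Σ_k (x_{k,i} - mean_i) · (x_{k,j} - mean_j), with n-1 = 4:
  s[U,U] = ((-1.4)·(-1.4) + (1.6)·(1.6) + (-3.4)·(-3.4) + (0.6)·(0.6) + (2.6)·(2.6)) / 4 = 23.2/4 = 5.8
  s[U,V] = ((-1.4)·(-1.4) + (1.6)·(1.6) + (-3.4)·(1.6) + (0.6)·(-1.4) + (2.6)·(-0.4)) / 4 = -2.8/4 = -0.7
  s[U,W] = ((-1.4)·(2) + (1.6)·(-1) + (-3.4)·(-2) + (0.6)·(-3) + (2.6)·(4)) / 4 = 11/4 = 2.75
  s[V,V] = ((-1.4)·(-1.4) + (1.6)·(1.6) + (1.6)·(1.6) + (-1.4)·(-1.4) + (-0.4)·(-0.4)) / 4 = 9.2/4 = 2.3
  s[V,W] = ((-1.4)·(2) + (1.6)·(-1) + (1.6)·(-2) + (-1.4)·(-3) + (-0.4)·(4)) / 4 = -5/4 = -1.25
  s[W,W] = ((2)·(2) + (-1)·(-1) + (-2)·(-2) + (-3)·(-3) + (4)·(4)) / 4 = 34/4 = 8.5
  Sample standard deviations s_i = √(s[i,i]):
  s(U) = √(5.8) = 2.4083
  s(V) = √(2.3) = 1.5166
  s(W) = √(8.5) = 2.9155

Step 3 — r_{ij} = s_{ij} / (s_i · s_j):
  r[U,U] = 1 (diagonal).
  r[U,V] = -0.7 / (2.4083 · 1.5166) = -0.7 / 3.6524 = -0.1917
  r[U,W] = 2.75 / (2.4083 · 2.9155) = 2.75 / 7.0214 = 0.3917
  r[V,V] = 1 (diagonal).
  r[V,W] = -1.25 / (1.5166 · 2.9155) = -1.25 / 4.4215 = -0.2827
  r[W,W] = 1 (diagonal).

R is symmetric with unit diagonal. Assembling:

R = [[1, -0.1917, 0.3917],
 [-0.1917, 1, -0.2827],
 [0.3917, -0.2827, 1]]


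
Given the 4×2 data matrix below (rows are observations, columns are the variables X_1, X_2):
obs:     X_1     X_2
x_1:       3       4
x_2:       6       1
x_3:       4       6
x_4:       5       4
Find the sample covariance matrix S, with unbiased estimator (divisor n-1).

Step 1 — column means:
  mean(X_1) = (3 + 6 + 4 + 5) / 4 = 18/4 = 4.5
  mean(X_2) = (4 + 1 + 6 + 4) / 4 = 15/4 = 3.75

Step 2 — sample covariance S[i,j] = (1/(n-1)) · Σ_k (x_{k,i} - mean_i) · (x_{k,j} - mean_j), with n-1 = 3.
  S[X_1,X_1] = ((-1.5)·(-1.5) + (1.5)·(1.5) + (-0.5)·(-0.5) + (0.5)·(0.5)) / 3 = 5/3 = 1.6667
  S[X_1,X_2] = ((-1.5)·(0.25) + (1.5)·(-2.75) + (-0.5)·(2.25) + (0.5)·(0.25)) / 3 = -5.5/3 = -1.8333
  S[X_2,X_2] = ((0.25)·(0.25) + (-2.75)·(-2.75) + (2.25)·(2.25) + (0.25)·(0.25)) / 3 = 12.75/3 = 4.25

S is symmetric (S[j,i] = S[i,j]). Assembling:

S = [[1.6667, -1.8333],
 [-1.8333, 4.25]]


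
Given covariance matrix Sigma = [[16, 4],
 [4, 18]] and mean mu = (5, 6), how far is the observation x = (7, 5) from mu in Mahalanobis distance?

Step 1 — centre the observation: (x - mu) = (2, -1).

Step 2 — invert Sigma. det(Sigma) = 16·18 - (4)² = 272.
  Sigma^{-1} = (1/det) · [[d, -b], [-b, a]] = [[0.0662, -0.0147],
 [-0.0147, 0.0588]].

Step 3 — form the quadratic (x - mu)^T · Sigma^{-1} · (x - mu):
  Sigma^{-1} · (x - mu) = (0.1471, -0.0882).
  (x - mu)^T · [Sigma^{-1} · (x - mu)] = (2)·(0.1471) + (-1)·(-0.0882) = 0.3824.

Step 4 — take square root: d = √(0.3824) ≈ 0.6183.

d(x, mu) = √(0.3824) ≈ 0.6183


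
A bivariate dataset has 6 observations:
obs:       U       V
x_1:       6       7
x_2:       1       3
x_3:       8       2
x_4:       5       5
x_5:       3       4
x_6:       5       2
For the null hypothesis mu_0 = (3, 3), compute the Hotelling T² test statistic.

Step 1 — sample mean vector:
  mean(U) = (6 + 1 + 8 + 5 + 3 + 5) / 6 = 28/6 = 4.6667
  mean(V) = (7 + 3 + 2 + 5 + 4 + 2) / 6 = 23/6 = 3.8333
  x̄ = (4.6667, 3.8333),  deviation x̄ - mu_0 = (4.6667, 3.8333) - (3, 3) = (1.6667, 0.8333).

Step 2 — sample covariance matrix, S[i,j] = (1/(n-1)) · Σ_k (x_{k,i} - mean_i) · (x_{k,j} - mean_j), divisor n-1 = 5:
  S[U,U] = ((1.3333)·(1.3333) + (-3.6667)·(-3.6667) + (3.3333)·(3.3333) + (0.3333)·(0.3333) + (-1.6667)·(-1.6667) + (0.3333)·(0.3333)) / 5 = 29.3333/5 = 5.8667
  S[U,V] = ((1.3333)·(3.1667) + (-3.6667)·(-0.8333) + (3.3333)·(-1.8333) + (0.3333)·(1.1667) + (-1.6667)·(0.1667) + (0.3333)·(-1.8333)) / 5 = 0.6667/5 = 0.1333
  S[V,V] = ((3.1667)·(3.1667) + (-0.8333)·(-0.8333) + (-1.8333)·(-1.8333) + (1.1667)·(1.1667) + (0.1667)·(0.1667) + (-1.8333)·(-1.8333)) / 5 = 18.8333/5 = 3.7667
  S = [[5.8667, 0.1333],
 [0.1333, 3.7667]].

Step 3 — invert S. det(S) = 5.8667·3.7667 - (0.1333)² = 22.08.
  S^{-1} = (1/det) · [[d, -b], [-b, a]] = [[0.1706, -0.006],
 [-0.006, 0.2657]].

Step 4 — quadratic form (x̄ - mu_0)^T · S^{-1} · (x̄ - mu_0):
  S^{-1} · (x̄ - mu_0) = (0.2793, 0.2114),
  (x̄ - mu_0)^T · [...] = (1.6667)·(0.2793) + (0.8333)·(0.2114) = 0.6416.

Step 5 — scale by n: T² = 6 · 0.6416 = 3.8496.

T² ≈ 3.8496


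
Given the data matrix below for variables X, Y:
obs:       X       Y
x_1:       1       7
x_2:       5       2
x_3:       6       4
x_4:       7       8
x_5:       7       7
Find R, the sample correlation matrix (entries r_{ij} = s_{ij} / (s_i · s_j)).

Step 1 — column means:
  mean(X) = (1 + 5 + 6 + 7 + 7) / 5 = 26/5 = 5.2
  mean(Y) = (7 + 2 + 4 + 8 + 7) / 5 = 28/5 = 5.6

Step 2 — sample variances and covariances s[i,j] = (1/(n-1)) · Σ_k (x_{k,i} - mean_i) · (x_{k,j} - mean_j), with n-1 = 4:
  s[X,X] = ((-4.2)·(-4.2) + (-0.2)·(-0.2) + (0.8)·(0.8) + (1.8)·(1.8) + (1.8)·(1.8)) / 4 = 24.8/4 = 6.2
  s[X,Y] = ((-4.2)·(1.4) + (-0.2)·(-3.6) + (0.8)·(-1.6) + (1.8)·(2.4) + (1.8)·(1.4)) / 4 = 0.4/4 = 0.1
  s[Y,Y] = ((1.4)·(1.4) + (-3.6)·(-3.6) + (-1.6)·(-1.6) + (2.4)·(2.4) + (1.4)·(1.4)) / 4 = 25.2/4 = 6.3
  Sample standard deviations s_i = √(s[i,i]):
  s(X) = √(6.2) = 2.49
  s(Y) = √(6.3) = 2.51

Step 3 — r_{ij} = s_{ij} / (s_i · s_j):
  r[X,X] = 1 (diagonal).
  r[X,Y] = 0.1 / (2.49 · 2.51) = 0.1 / 6.2498 = 0.016
  r[Y,Y] = 1 (diagonal).

R is symmetric with unit diagonal. Assembling:

R = [[1, 0.016],
 [0.016, 1]]


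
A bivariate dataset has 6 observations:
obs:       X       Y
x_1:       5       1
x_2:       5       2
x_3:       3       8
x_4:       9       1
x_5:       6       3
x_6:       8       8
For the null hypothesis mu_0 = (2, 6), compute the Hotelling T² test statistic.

Step 1 — sample mean vector:
  mean(X) = (5 + 5 + 3 + 9 + 6 + 8) / 6 = 36/6 = 6
  mean(Y) = (1 + 2 + 8 + 1 + 3 + 8) / 6 = 23/6 = 3.8333
  x̄ = (6, 3.8333),  deviation x̄ - mu_0 = (6, 3.8333) - (2, 6) = (4, -2.1667).

Step 2 — sample covariance matrix, S[i,j] = (1/(n-1)) · Σ_k (x_{k,i} - mean_i) · (x_{k,j} - mean_j), divisor n-1 = 5:
  S[X,X] = ((-1)·(-1) + (-1)·(-1) + (-3)·(-3) + (3)·(3) + (0)·(0) + (2)·(2)) / 5 = 24/5 = 4.8
  S[X,Y] = ((-1)·(-2.8333) + (-1)·(-1.8333) + (-3)·(4.1667) + (3)·(-2.8333) + (0)·(-0.8333) + (2)·(4.1667)) / 5 = -8/5 = -1.6
  S[Y,Y] = ((-2.8333)·(-2.8333) + (-1.8333)·(-1.8333) + (4.1667)·(4.1667) + (-2.8333)·(-2.8333) + (-0.8333)·(-0.8333) + (4.1667)·(4.1667)) / 5 = 54.8333/5 = 10.9667
  S = [[4.8, -1.6],
 [-1.6, 10.9667]].

Step 3 — invert S. det(S) = 4.8·10.9667 - (-1.6)² = 50.08.
  S^{-1} = (1/det) · [[d, -b], [-b, a]] = [[0.219, 0.0319],
 [0.0319, 0.0958]].

Step 4 — quadratic form (x̄ - mu_0)^T · S^{-1} · (x̄ - mu_0):
  S^{-1} · (x̄ - mu_0) = (0.8067, -0.0799),
  (x̄ - mu_0)^T · [...] = (4)·(0.8067) + (-2.1667)·(-0.0799) = 3.3999.

Step 5 — scale by n: T² = 6 · 3.3999 = 20.3994.

T² ≈ 20.3994


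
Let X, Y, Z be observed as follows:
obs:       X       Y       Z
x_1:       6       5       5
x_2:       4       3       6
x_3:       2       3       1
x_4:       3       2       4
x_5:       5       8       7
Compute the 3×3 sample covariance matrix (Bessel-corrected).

Step 1 — column means:
  mean(X) = (6 + 4 + 2 + 3 + 5) / 5 = 20/5 = 4
  mean(Y) = (5 + 3 + 3 + 2 + 8) / 5 = 21/5 = 4.2
  mean(Z) = (5 + 6 + 1 + 4 + 7) / 5 = 23/5 = 4.6

Step 2 — sample covariance S[i,j] = (1/(n-1)) · Σ_k (x_{k,i} - mean_i) · (x_{k,j} - mean_j), with n-1 = 4.
  S[X,X] = ((2)·(2) + (0)·(0) + (-2)·(-2) + (-1)·(-1) + (1)·(1)) / 4 = 10/4 = 2.5
  S[X,Y] = ((2)·(0.8) + (0)·(-1.2) + (-2)·(-1.2) + (-1)·(-2.2) + (1)·(3.8)) / 4 = 10/4 = 2.5
  S[X,Z] = ((2)·(0.4) + (0)·(1.4) + (-2)·(-3.6) + (-1)·(-0.6) + (1)·(2.4)) / 4 = 11/4 = 2.75
  S[Y,Y] = ((0.8)·(0.8) + (-1.2)·(-1.2) + (-1.2)·(-1.2) + (-2.2)·(-2.2) + (3.8)·(3.8)) / 4 = 22.8/4 = 5.7
  S[Y,Z] = ((0.8)·(0.4) + (-1.2)·(1.4) + (-1.2)·(-3.6) + (-2.2)·(-0.6) + (3.8)·(2.4)) / 4 = 13.4/4 = 3.35
  S[Z,Z] = ((0.4)·(0.4) + (1.4)·(1.4) + (-3.6)·(-3.6) + (-0.6)·(-0.6) + (2.4)·(2.4)) / 4 = 21.2/4 = 5.3

S is symmetric (S[j,i] = S[i,j]). Assembling:

S = [[2.5, 2.5, 2.75],
 [2.5, 5.7, 3.35],
 [2.75, 3.35, 5.3]]


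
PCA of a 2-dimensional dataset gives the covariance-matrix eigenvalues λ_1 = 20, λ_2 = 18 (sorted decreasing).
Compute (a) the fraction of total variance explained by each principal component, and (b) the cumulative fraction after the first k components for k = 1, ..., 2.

Step 1 — total variance = trace(Sigma) = Σ λ_i = 20 + 18 = 38.

Step 2 — fraction explained by component i = λ_i / Σ λ:
  PC1: 20/38 = 0.5263
  PC2: 18/38 = 0.4737

Step 3 — cumulative fraction after k components = (λ_1 + ... + λ_k) / Σ λ:
  k = 1: 20/38 = 0.5263
  k = 2: (20 + 18)/38 = 38/38 = 1

Summary (fraction, with percent):

explained: PC1 0.5263 (52.63%), PC2 0.4737 (47.37%);  cumulative: 0.5263, 1


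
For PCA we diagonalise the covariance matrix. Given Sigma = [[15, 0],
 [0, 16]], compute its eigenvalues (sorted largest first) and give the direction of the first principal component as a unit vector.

Step 1 — characteristic polynomial of 2×2 Sigma:
  det(Sigma - λI) = λ² - trace · λ + det = 0.
  trace = 15 + 16 = 31, det = 15·16 - (0)² = 240.
Step 2 — discriminant:
  Δ = trace² - 4·det = 961 - 960 = 1.
Step 3 — eigenvalues:
  λ = (trace ± √Δ)/2 = (31 ± 1)/2,
  λ_1 = 16,  λ_2 = 15.

Step 4 — unit eigenvector for λ_1: Sigma is diagonal, so its eigenvectors are the coordinate axes. λ_1 = 16 is the diagonal entry on the second coordinate axis, hence
  v_1 = (0, 1) (||v_1|| = 1).

λ_1 = 16,  λ_2 = 15;  v_1 ≈ (0, 1)


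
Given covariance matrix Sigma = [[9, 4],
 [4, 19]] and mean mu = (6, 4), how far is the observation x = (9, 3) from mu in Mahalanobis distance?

Step 1 — centre the observation: (x - mu) = (3, -1).

Step 2 — invert Sigma. det(Sigma) = 9·19 - (4)² = 155.
  Sigma^{-1} = (1/det) · [[d, -b], [-b, a]] = [[0.1226, -0.0258],
 [-0.0258, 0.0581]].

Step 3 — form the quadratic (x - mu)^T · Sigma^{-1} · (x - mu):
  Sigma^{-1} · (x - mu) = (0.3935, -0.1355).
  (x - mu)^T · [Sigma^{-1} · (x - mu)] = (3)·(0.3935) + (-1)·(-0.1355) = 1.3161.

Step 4 — take square root: d = √(1.3161) ≈ 1.1472.

d(x, mu) = √(1.3161) ≈ 1.1472


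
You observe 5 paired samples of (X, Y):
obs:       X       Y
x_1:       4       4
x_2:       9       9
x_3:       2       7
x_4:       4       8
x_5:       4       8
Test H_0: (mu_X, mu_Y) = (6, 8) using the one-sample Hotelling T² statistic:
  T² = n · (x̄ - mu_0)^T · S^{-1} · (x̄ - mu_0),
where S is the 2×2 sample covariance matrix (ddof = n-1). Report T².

Step 1 — sample mean vector:
  mean(X) = (4 + 9 + 2 + 4 + 4) / 5 = 23/5 = 4.6
  mean(Y) = (4 + 9 + 7 + 8 + 8) / 5 = 36/5 = 7.2
  x̄ = (4.6, 7.2),  deviation x̄ - mu_0 = (4.6, 7.2) - (6, 8) = (-1.4, -0.8).

Step 2 — sample covariance matrix, S[i,j] = (1/(n-1)) · Σ_k (x_{k,i} - mean_i) · (x_{k,j} - mean_j), divisor n-1 = 4:
  S[X,X] = ((-0.6)·(-0.6) + (4.4)·(4.4) + (-2.6)·(-2.6) + (-0.6)·(-0.6) + (-0.6)·(-0.6)) / 4 = 27.2/4 = 6.8
  S[X,Y] = ((-0.6)·(-3.2) + (4.4)·(1.8) + (-2.6)·(-0.2) + (-0.6)·(0.8) + (-0.6)·(0.8)) / 4 = 9.4/4 = 2.35
  S[Y,Y] = ((-3.2)·(-3.2) + (1.8)·(1.8) + (-0.2)·(-0.2) + (0.8)·(0.8) + (0.8)·(0.8)) / 4 = 14.8/4 = 3.7
  S = [[6.8, 2.35],
 [2.35, 3.7]].

Step 3 — invert S. det(S) = 6.8·3.7 - (2.35)² = 19.6375.
  S^{-1} = (1/det) · [[d, -b], [-b, a]] = [[0.1884, -0.1197],
 [-0.1197, 0.3463]].

Step 4 — quadratic form (x̄ - mu_0)^T · S^{-1} · (x̄ - mu_0):
  S^{-1} · (x̄ - mu_0) = (-0.168, -0.1095),
  (x̄ - mu_0)^T · [...] = (-1.4)·(-0.168) + (-0.8)·(-0.1095) = 0.3229.

Step 5 — scale by n: T² = 5 · 0.3229 = 1.6143.

T² ≈ 1.6143


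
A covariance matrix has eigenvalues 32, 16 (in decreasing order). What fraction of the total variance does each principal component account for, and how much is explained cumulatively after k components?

Step 1 — total variance = trace(Sigma) = Σ λ_i = 32 + 16 = 48.

Step 2 — fraction explained by component i = λ_i / Σ λ:
  PC1: 32/48 = 0.6667
  PC2: 16/48 = 0.3333

Step 3 — cumulative fraction after k components = (λ_1 + ... + λ_k) / Σ λ:
  k = 1: 32/48 = 0.6667
  k = 2: (32 + 16)/48 = 48/48 = 1

Summary (fraction, with percent):

explained: PC1 0.6667 (66.67%), PC2 0.3333 (33.33%);  cumulative: 0.6667, 1


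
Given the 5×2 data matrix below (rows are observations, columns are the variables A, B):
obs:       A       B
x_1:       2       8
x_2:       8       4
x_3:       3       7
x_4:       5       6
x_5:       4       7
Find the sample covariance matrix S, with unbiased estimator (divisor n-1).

Step 1 — column means:
  mean(A) = (2 + 8 + 3 + 5 + 4) / 5 = 22/5 = 4.4
  mean(B) = (8 + 4 + 7 + 6 + 7) / 5 = 32/5 = 6.4

Step 2 — sample covariance S[i,j] = (1/(n-1)) · Σ_k (x_{k,i} - mean_i) · (x_{k,j} - mean_j), with n-1 = 4.
  S[A,A] = ((-2.4)·(-2.4) + (3.6)·(3.6) + (-1.4)·(-1.4) + (0.6)·(0.6) + (-0.4)·(-0.4)) / 4 = 21.2/4 = 5.3
  S[A,B] = ((-2.4)·(1.6) + (3.6)·(-2.4) + (-1.4)·(0.6) + (0.6)·(-0.4) + (-0.4)·(0.6)) / 4 = -13.8/4 = -3.45
  S[B,B] = ((1.6)·(1.6) + (-2.4)·(-2.4) + (0.6)·(0.6) + (-0.4)·(-0.4) + (0.6)·(0.6)) / 4 = 9.2/4 = 2.3

S is symmetric (S[j,i] = S[i,j]). Assembling:

S = [[5.3, -3.45],
 [-3.45, 2.3]]


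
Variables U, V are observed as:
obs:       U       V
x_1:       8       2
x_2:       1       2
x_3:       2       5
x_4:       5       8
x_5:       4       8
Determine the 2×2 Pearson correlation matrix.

Step 1 — column means:
  mean(U) = (8 + 1 + 2 + 5 + 4) / 5 = 20/5 = 4
  mean(V) = (2 + 2 + 5 + 8 + 8) / 5 = 25/5 = 5

Step 2 — sample variances and covariances s[i,j] = (1/(n-1)) · Σ_k (x_{k,i} - mean_i) · (x_{k,j} - mean_j), with n-1 = 4:
  s[U,U] = ((4)·(4) + (-3)·(-3) + (-2)·(-2) + (1)·(1) + (0)·(0)) / 4 = 30/4 = 7.5
  s[U,V] = ((4)·(-3) + (-3)·(-3) + (-2)·(0) + (1)·(3) + (0)·(3)) / 4 = 0/4 = 0
  s[V,V] = ((-3)·(-3) + (-3)·(-3) + (0)·(0) + (3)·(3) + (3)·(3)) / 4 = 36/4 = 9
  Sample standard deviations s_i = √(s[i,i]):
  s(U) = √(7.5) = 2.7386
  s(V) = √(9) = 3

Step 3 — r_{ij} = s_{ij} / (s_i · s_j):
  r[U,U] = 1 (diagonal).
  r[U,V] = 0 / (2.7386 · 3) = 0 / 8.2158 = 0
  r[V,V] = 1 (diagonal).

R is symmetric with unit diagonal. Assembling:

R = [[1, 0],
 [0, 1]]


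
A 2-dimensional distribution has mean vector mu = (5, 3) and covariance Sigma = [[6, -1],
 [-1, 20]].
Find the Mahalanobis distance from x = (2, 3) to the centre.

Step 1 — centre the observation: (x - mu) = (-3, 0).

Step 2 — invert Sigma. det(Sigma) = 6·20 - (-1)² = 119.
  Sigma^{-1} = (1/det) · [[d, -b], [-b, a]] = [[0.1681, 0.0084],
 [0.0084, 0.0504]].

Step 3 — form the quadratic (x - mu)^T · Sigma^{-1} · (x - mu):
  Sigma^{-1} · (x - mu) = (-0.5042, -0.0252).
  (x - mu)^T · [Sigma^{-1} · (x - mu)] = (-3)·(-0.5042) + (0)·(-0.0252) = 1.5126.

Step 4 — take square root: d = √(1.5126) ≈ 1.2299.

d(x, mu) = √(1.5126) ≈ 1.2299


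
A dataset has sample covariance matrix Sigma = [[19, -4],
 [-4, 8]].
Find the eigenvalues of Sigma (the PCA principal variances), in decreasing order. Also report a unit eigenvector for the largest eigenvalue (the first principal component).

Step 1 — characteristic polynomial of 2×2 Sigma:
  det(Sigma - λI) = λ² - trace · λ + det = 0.
  trace = 19 + 8 = 27, det = 19·8 - (-4)² = 136.
Step 2 — discriminant:
  Δ = trace² - 4·det = 729 - 544 = 185.
Step 3 — eigenvalues:
  λ = (trace ± √Δ)/2 = (27 ± 13.6015)/2,
  λ_1 = 20.3007,  λ_2 = 6.6993.

Step 4 — unit eigenvector for λ_1: solve (Sigma - λ_1 I)v = 0. First row:
  (19 - 20.3007)·v_x + (-4)·v_y = 0, i.e. (-1.3007)·v_x + (-4)·v_y = 0,
  so v ∝ (b, λ_1 - a) = (-4, 1.3007); multiply by -1 so the first entry is positive: u = (4, -1.3007).
  ||u|| = √((4)² + (-1.3007)²) = √(17.6919) ≈ 4.2062,
  v_1 = u/||u|| ≈ (0.951, -0.3092) (||v_1|| = 1).

λ_1 = 20.3007,  λ_2 = 6.6993;  v_1 ≈ (0.951, -0.3092)


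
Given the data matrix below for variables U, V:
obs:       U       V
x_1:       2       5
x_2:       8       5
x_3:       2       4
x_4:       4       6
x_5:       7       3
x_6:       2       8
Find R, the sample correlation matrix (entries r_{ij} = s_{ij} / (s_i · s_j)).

Step 1 — column means:
  mean(U) = (2 + 8 + 2 + 4 + 7 + 2) / 6 = 25/6 = 4.1667
  mean(V) = (5 + 5 + 4 + 6 + 3 + 8) / 6 = 31/6 = 5.1667

Step 2 — sample variances and covariances s[i,j] = (1/(n-1)) · Σ_k (x_{k,i} - mean_i) · (x_{k,j} - mean_j), with n-1 = 5:
  s[U,U] = ((-2.1667)·(-2.1667) + (3.8333)·(3.8333) + (-2.1667)·(-2.1667) + (-0.1667)·(-0.1667) + (2.8333)·(2.8333) + (-2.1667)·(-2.1667)) / 5 = 36.8333/5 = 7.3667
  s[U,V] = ((-2.1667)·(-0.1667) + (3.8333)·(-0.1667) + (-2.1667)·(-1.1667) + (-0.1667)·(0.8333) + (2.8333)·(-2.1667) + (-2.1667)·(2.8333)) / 5 = -10.1667/5 = -2.0333
  s[V,V] = ((-0.1667)·(-0.1667) + (-0.1667)·(-0.1667) + (-1.1667)·(-1.1667) + (0.8333)·(0.8333) + (-2.1667)·(-2.1667) + (2.8333)·(2.8333)) / 5 = 14.8333/5 = 2.9667
  Sample standard deviations s_i = √(s[i,i]):
  s(U) = √(7.3667) = 2.7142
  s(V) = √(2.9667) = 1.7224

Step 3 — r_{ij} = s_{ij} / (s_i · s_j):
  r[U,U] = 1 (diagonal).
  r[U,V] = -2.0333 / (2.7142 · 1.7224) = -2.0333 / 4.6749 = -0.4349
  r[V,V] = 1 (diagonal).

R is symmetric with unit diagonal. Assembling:

R = [[1, -0.4349],
 [-0.4349, 1]]


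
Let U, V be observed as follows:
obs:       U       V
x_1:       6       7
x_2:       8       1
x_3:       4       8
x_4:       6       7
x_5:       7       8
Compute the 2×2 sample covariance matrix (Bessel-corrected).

Step 1 — column means:
  mean(U) = (6 + 8 + 4 + 6 + 7) / 5 = 31/5 = 6.2
  mean(V) = (7 + 1 + 8 + 7 + 8) / 5 = 31/5 = 6.2

Step 2 — sample covariance S[i,j] = (1/(n-1)) · Σ_k (x_{k,i} - mean_i) · (x_{k,j} - mean_j), with n-1 = 4.
  S[U,U] = ((-0.2)·(-0.2) + (1.8)·(1.8) + (-2.2)·(-2.2) + (-0.2)·(-0.2) + (0.8)·(0.8)) / 4 = 8.8/4 = 2.2
  S[U,V] = ((-0.2)·(0.8) + (1.8)·(-5.2) + (-2.2)·(1.8) + (-0.2)·(0.8) + (0.8)·(1.8)) / 4 = -12.2/4 = -3.05
  S[V,V] = ((0.8)·(0.8) + (-5.2)·(-5.2) + (1.8)·(1.8) + (0.8)·(0.8) + (1.8)·(1.8)) / 4 = 34.8/4 = 8.7

S is symmetric (S[j,i] = S[i,j]). Assembling:

S = [[2.2, -3.05],
 [-3.05, 8.7]]


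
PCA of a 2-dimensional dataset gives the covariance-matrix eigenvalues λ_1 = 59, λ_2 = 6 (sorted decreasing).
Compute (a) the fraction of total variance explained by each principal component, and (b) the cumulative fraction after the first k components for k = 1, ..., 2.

Step 1 — total variance = trace(Sigma) = Σ λ_i = 59 + 6 = 65.

Step 2 — fraction explained by component i = λ_i / Σ λ:
  PC1: 59/65 = 0.9077
  PC2: 6/65 = 0.0923

Step 3 — cumulative fraction after k components = (λ_1 + ... + λ_k) / Σ λ:
  k = 1: 59/65 = 0.9077
  k = 2: (59 + 6)/65 = 65/65 = 1

Summary (fraction, with percent):

explained: PC1 0.9077 (90.77%), PC2 0.0923 (9.23%);  cumulative: 0.9077, 1


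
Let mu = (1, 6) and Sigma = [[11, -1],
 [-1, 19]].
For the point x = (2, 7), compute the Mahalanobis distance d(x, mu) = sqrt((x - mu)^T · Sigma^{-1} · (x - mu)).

Step 1 — centre the observation: (x - mu) = (1, 1).

Step 2 — invert Sigma. det(Sigma) = 11·19 - (-1)² = 208.
  Sigma^{-1} = (1/det) · [[d, -b], [-b, a]] = [[0.0913, 0.0048],
 [0.0048, 0.0529]].

Step 3 — form the quadratic (x - mu)^T · Sigma^{-1} · (x - mu):
  Sigma^{-1} · (x - mu) = (0.0962, 0.0577).
  (x - mu)^T · [Sigma^{-1} · (x - mu)] = (1)·(0.0962) + (1)·(0.0577) = 0.1538.

Step 4 — take square root: d = √(0.1538) ≈ 0.3922.

d(x, mu) = √(0.1538) ≈ 0.3922


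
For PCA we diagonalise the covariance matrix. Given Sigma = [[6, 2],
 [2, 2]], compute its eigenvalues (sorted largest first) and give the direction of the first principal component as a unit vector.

Step 1 — characteristic polynomial of 2×2 Sigma:
  det(Sigma - λI) = λ² - trace · λ + det = 0.
  trace = 6 + 2 = 8, det = 6·2 - (2)² = 8.
Step 2 — discriminant:
  Δ = trace² - 4·det = 64 - 32 = 32.
Step 3 — eigenvalues:
  λ = (trace ± √Δ)/2 = (8 ± 5.6569)/2,
  λ_1 = 6.8284,  λ_2 = 1.1716.

Step 4 — unit eigenvector for λ_1: solve (Sigma - λ_1 I)v = 0. First row:
  (6 - 6.8284)·v_x + (2)·v_y = 0, i.e. (-0.8284)·v_x + (2)·v_y = 0,
  so v ∝ (b, λ_1 - a) = (2, 0.8284) = u.
  ||u|| = √((2)² + (0.8284)²) = √(4.6863) ≈ 2.1648,
  v_1 = u/||u|| ≈ (0.9239, 0.3827) (||v_1|| = 1).

λ_1 = 6.8284,  λ_2 = 1.1716;  v_1 ≈ (0.9239, 0.3827)


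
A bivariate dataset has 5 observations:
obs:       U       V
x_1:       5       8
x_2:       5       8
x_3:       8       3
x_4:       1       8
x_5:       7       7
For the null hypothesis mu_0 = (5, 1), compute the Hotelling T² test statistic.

Step 1 — sample mean vector:
  mean(U) = (5 + 5 + 8 + 1 + 7) / 5 = 26/5 = 5.2
  mean(V) = (8 + 8 + 3 + 8 + 7) / 5 = 34/5 = 6.8
  x̄ = (5.2, 6.8),  deviation x̄ - mu_0 = (5.2, 6.8) - (5, 1) = (0.2, 5.8).

Step 2 — sample covariance matrix, S[i,j] = (1/(n-1)) · Σ_k (x_{k,i} - mean_i) · (x_{k,j} - mean_j), divisor n-1 = 4:
  S[U,U] = ((-0.2)·(-0.2) + (-0.2)·(-0.2) + (2.8)·(2.8) + (-4.2)·(-4.2) + (1.8)·(1.8)) / 4 = 28.8/4 = 7.2
  S[U,V] = ((-0.2)·(1.2) + (-0.2)·(1.2) + (2.8)·(-3.8) + (-4.2)·(1.2) + (1.8)·(0.2)) / 4 = -15.8/4 = -3.95
  S[V,V] = ((1.2)·(1.2) + (1.2)·(1.2) + (-3.8)·(-3.8) + (1.2)·(1.2) + (0.2)·(0.2)) / 4 = 18.8/4 = 4.7
  S = [[7.2, -3.95],
 [-3.95, 4.7]].

Step 3 — invert S. det(S) = 7.2·4.7 - (-3.95)² = 18.2375.
  S^{-1} = (1/det) · [[d, -b], [-b, a]] = [[0.2577, 0.2166],
 [0.2166, 0.3948]].

Step 4 — quadratic form (x̄ - mu_0)^T · S^{-1} · (x̄ - mu_0):
  S^{-1} · (x̄ - mu_0) = (1.3077, 2.3331),
  (x̄ - mu_0)^T · [...] = (0.2)·(1.3077) + (5.8)·(2.3331) = 13.7936.

Step 5 — scale by n: T² = 5 · 13.7936 = 68.9678.

T² ≈ 68.9678


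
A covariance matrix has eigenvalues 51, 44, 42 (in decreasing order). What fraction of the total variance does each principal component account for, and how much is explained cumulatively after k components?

Step 1 — total variance = trace(Sigma) = Σ λ_i = 51 + 44 + 42 = 137.

Step 2 — fraction explained by component i = λ_i / Σ λ:
  PC1: 51/137 = 0.3723
  PC2: 44/137 = 0.3212
  PC3: 42/137 = 0.3066

Step 3 — cumulative fraction after k components = (λ_1 + ... + λ_k) / Σ λ:
  k = 1: 51/137 = 0.3723
  k = 2: (51 + 44)/137 = 95/137 = 0.6934
  k = 3: (51 + 44 + 42)/137 = 137/137 = 1

Summary (fraction, with percent):

explained: PC1 0.3723 (37.23%), PC2 0.3212 (32.12%), PC3 0.3066 (30.66%);  cumulative: 0.3723, 0.6934, 1


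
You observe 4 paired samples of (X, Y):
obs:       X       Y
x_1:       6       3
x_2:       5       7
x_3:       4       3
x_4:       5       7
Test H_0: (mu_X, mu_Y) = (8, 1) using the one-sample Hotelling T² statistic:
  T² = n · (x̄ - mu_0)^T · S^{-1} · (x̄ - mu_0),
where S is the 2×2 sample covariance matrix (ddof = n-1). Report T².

Step 1 — sample mean vector:
  mean(X) = (6 + 5 + 4 + 5) / 4 = 20/4 = 5
  mean(Y) = (3 + 7 + 3 + 7) / 4 = 20/4 = 5
  x̄ = (5, 5),  deviation x̄ - mu_0 = (5, 5) - (8, 1) = (-3, 4).

Step 2 — sample covariance matrix, S[i,j] = (1/(n-1)) · Σ_k (x_{k,i} - mean_i) · (x_{k,j} - mean_j), divisor n-1 = 3:
  S[X,X] = ((1)·(1) + (0)·(0) + (-1)·(-1) + (0)·(0)) / 3 = 2/3 = 0.6667
  S[X,Y] = ((1)·(-2) + (0)·(2) + (-1)·(-2) + (0)·(2)) / 3 = 0/3 = 0
  S[Y,Y] = ((-2)·(-2) + (2)·(2) + (-2)·(-2) + (2)·(2)) / 3 = 16/3 = 5.3333
  S = [[0.6667, 0],
 [0, 5.3333]].

Step 3 — invert S. det(S) = 0.6667·5.3333 - (0)² = 3.5556.
  S^{-1} = (1/det) · [[d, -b], [-b, a]] = [[1.5, 0],
 [0, 0.1875]].

Step 4 — quadratic form (x̄ - mu_0)^T · S^{-1} · (x̄ - mu_0):
  S^{-1} · (x̄ - mu_0) = (-4.5, 0.75),
  (x̄ - mu_0)^T · [...] = (-3)·(-4.5) + (4)·(0.75) = 16.5.

Step 5 — scale by n: T² = 4 · 16.5 = 66.

T² ≈ 66
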